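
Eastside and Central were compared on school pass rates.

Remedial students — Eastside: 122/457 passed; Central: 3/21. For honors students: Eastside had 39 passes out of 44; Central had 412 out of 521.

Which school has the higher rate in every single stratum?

Remedial: Eastside 122/457 = 26.7%, Central 3/21 = 14.3% → Eastside
Honors: Eastside 39/44 = 88.6%, Central 412/521 = 79.1% → Eastside
Eastside has the higher rate in both groups.

Eastside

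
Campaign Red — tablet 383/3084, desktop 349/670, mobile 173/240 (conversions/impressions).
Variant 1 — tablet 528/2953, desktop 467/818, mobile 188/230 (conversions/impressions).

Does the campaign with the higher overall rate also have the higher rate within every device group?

Tablet: Campaign Red 383/3084 = 12.4%, Variant 1 528/2953 = 17.9% → Variant 1
Desktop: Campaign Red 349/670 = 52.1%, Variant 1 467/818 = 57.1% → Variant 1
Mobile: Campaign Red 173/240 = 72.1%, Variant 1 188/230 = 81.7% → Variant 1
Overall: Campaign Red 905/3994 = 22.7%, Variant 1 1183/4001 = 29.6% → Variant 1
Variant 1 wins overall and in every device group — no reversal.

Yes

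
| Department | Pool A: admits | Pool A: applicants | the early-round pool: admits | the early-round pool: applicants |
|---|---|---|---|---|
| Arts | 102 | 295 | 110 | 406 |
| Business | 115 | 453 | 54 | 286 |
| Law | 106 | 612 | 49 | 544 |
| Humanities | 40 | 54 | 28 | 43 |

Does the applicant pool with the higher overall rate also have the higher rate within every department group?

Yes

Arts: Pool A 102/295 = 34.6%, the early-round pool 110/406 = 27.1% → Pool A
Business: Pool A 115/453 = 25.4%, the early-round pool 54/286 = 18.9% → Pool A
Law: Pool A 106/612 = 17.3%, the early-round pool 49/544 = 9.0% → Pool A
Humanities: Pool A 40/54 = 74.1%, the early-round pool 28/43 = 65.1% → Pool A
Overall: Pool A 363/1414 = 25.7%, the early-round pool 241/1279 = 18.8% → Pool A
Pool A wins overall and in every department group — no reversal.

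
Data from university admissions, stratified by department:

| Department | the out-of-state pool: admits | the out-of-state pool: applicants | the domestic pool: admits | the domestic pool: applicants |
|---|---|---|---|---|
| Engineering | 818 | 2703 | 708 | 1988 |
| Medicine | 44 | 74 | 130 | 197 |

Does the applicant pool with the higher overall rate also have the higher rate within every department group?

Engineering: the out-of-state pool 818/2703 = 30.3%, the domestic pool 708/1988 = 35.6% → the domestic pool
Medicine: the out-of-state pool 44/74 = 59.5%, the domestic pool 130/197 = 66.0% → the domestic pool
Overall: the out-of-state pool 862/2777 = 31.0%, the domestic pool 838/2185 = 38.4% → the domestic pool
The domestic pool wins overall and in every department group — no reversal.

Yes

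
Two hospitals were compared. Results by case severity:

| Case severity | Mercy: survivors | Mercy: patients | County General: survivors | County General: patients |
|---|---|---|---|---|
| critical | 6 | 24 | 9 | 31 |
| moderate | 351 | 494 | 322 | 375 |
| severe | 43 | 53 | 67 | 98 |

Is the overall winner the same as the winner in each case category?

No

Critical: Mercy 6/24 = 25.0%, County General 9/31 = 29.0% → County General
Moderate: Mercy 351/494 = 71.1%, County General 322/375 = 85.9% → County General
Severe: Mercy 43/53 = 81.1%, County General 67/98 = 68.4% → Mercy
Overall: Mercy 400/571 = 70.1%, County General 398/504 = 79.0% → County General
Neither sweeps: Mercy wins 1 of 3 groups, County General wins 2. County General wins overall but not every group — no Simpson reversal.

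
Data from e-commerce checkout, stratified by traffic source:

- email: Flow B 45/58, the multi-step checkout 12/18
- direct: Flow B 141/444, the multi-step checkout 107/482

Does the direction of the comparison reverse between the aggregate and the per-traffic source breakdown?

No

Email: Flow B 45/58 = 77.6%, the multi-step checkout 12/18 = 66.7% → Flow B
Direct: Flow B 141/444 = 31.8%, the multi-step checkout 107/482 = 22.2% → Flow B
Overall: Flow B 186/502 = 37.1%, the multi-step checkout 119/500 = 23.8% → Flow B
Flow B wins overall and in every traffic group — no reversal.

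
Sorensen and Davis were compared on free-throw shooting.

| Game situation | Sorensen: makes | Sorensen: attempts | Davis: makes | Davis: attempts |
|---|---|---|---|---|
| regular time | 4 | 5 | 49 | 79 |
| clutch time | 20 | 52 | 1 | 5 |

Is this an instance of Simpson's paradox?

Yes

Regular time: Sorensen 4/5 = 80.0%, Davis 49/79 = 62.0% → Sorensen
Clutch time: Sorensen 20/52 = 38.5%, Davis 1/5 = 20.0% → Sorensen
Overall: Sorensen 24/57 = 42.1%, Davis 50/84 = 59.5% → Davis
Sorensen wins each game group but Davis wins overall — the comparison reverses. Sorensen's attempts skew toward clutch time, which has a lower base rate.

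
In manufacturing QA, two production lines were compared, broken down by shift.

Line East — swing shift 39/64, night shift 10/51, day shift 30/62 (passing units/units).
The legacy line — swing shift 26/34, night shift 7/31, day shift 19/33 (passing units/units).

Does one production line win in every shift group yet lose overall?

No

Swing shift: Line East 39/64 = 60.9%, the legacy line 26/34 = 76.5% → the legacy line
Night shift: Line East 10/51 = 19.6%, the legacy line 7/31 = 22.6% → the legacy line
Day shift: Line East 30/62 = 48.4%, the legacy line 19/33 = 57.6% → the legacy line
Overall: Line East 79/177 = 44.6%, the legacy line 52/98 = 53.1% → the legacy line
The legacy line wins overall and in every shift group — no reversal.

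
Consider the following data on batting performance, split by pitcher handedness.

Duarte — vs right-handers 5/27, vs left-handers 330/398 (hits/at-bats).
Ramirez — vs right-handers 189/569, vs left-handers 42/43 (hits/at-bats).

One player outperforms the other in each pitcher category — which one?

Ramirez

Vs right-handers: Duarte 5/27 = 18.5%, Ramirez 189/569 = 33.2% → Ramirez
Vs left-handers: Duarte 330/398 = 82.9%, Ramirez 42/43 = 97.7% → Ramirez
Ramirez has the higher rate in both groups.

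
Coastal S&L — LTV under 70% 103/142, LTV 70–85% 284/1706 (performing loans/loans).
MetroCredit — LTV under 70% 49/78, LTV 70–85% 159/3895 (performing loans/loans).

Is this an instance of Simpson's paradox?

No

LTV under 70%: Coastal S&L 103/142 = 72.5%, MetroCredit 49/78 = 62.8% → Coastal S&L
LTV 70–85%: Coastal S&L 284/1706 = 16.6%, MetroCredit 159/3895 = 4.1% → Coastal S&L
Overall: Coastal S&L 387/1848 = 20.9%, MetroCredit 208/3973 = 5.2% → Coastal S&L
Coastal S&L wins overall and in every loan-to-value group — no reversal.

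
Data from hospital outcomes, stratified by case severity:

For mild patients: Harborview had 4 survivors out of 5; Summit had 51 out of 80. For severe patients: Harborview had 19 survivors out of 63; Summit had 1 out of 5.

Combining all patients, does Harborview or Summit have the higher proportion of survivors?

Mild: Harborview 4/5 = 80.0%, Summit 51/80 = 63.8% → Harborview
Severe: Harborview 19/63 = 30.2%, Summit 1/5 = 20.0% → Harborview
Overall: Harborview 23/68 = 33.8%, Summit 52/85 = 61.2% → Summit
(Harborview wins every case group but Summit wins overall — Harborview's patients skew toward the low-rate severe group.)

Summit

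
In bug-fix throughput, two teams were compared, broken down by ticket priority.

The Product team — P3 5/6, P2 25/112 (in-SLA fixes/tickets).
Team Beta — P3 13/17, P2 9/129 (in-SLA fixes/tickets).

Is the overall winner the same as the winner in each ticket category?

P3: the Product team 5/6 = 83.3%, Team Beta 13/17 = 76.5% → the Product team
P2: the Product team 25/112 = 22.3%, Team Beta 9/129 = 7.0% → the Product team
Overall: the Product team 30/118 = 25.4%, Team Beta 22/146 = 15.1% → the Product team
The Product team wins overall and in every ticket group — no reversal.

Yes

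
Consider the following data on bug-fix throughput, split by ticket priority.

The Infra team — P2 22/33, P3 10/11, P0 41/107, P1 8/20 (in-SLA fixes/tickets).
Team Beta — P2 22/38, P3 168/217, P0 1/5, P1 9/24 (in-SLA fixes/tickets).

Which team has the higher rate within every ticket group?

P2: the Infra team 22/33 = 66.7%, Team Beta 22/38 = 57.9% → the Infra team
P3: the Infra team 10/11 = 90.9%, Team Beta 168/217 = 77.4% → the Infra team
P0: the Infra team 41/107 = 38.3%, Team Beta 1/5 = 20.0% → the Infra team
P1: the Infra team 8/20 = 40.0%, Team Beta 9/24 = 37.5% → the Infra team
The Infra team has the higher rate in all 4 groups.

the Infra team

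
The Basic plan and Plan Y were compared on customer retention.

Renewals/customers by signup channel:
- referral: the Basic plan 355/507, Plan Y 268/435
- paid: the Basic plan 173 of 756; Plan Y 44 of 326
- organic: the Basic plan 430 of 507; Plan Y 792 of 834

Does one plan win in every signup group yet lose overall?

Referral: the Basic plan 355/507 = 70.0%, Plan Y 268/435 = 61.6% → the Basic plan
Paid: the Basic plan 173/756 = 22.9%, Plan Y 44/326 = 13.5% → the Basic plan
Organic: the Basic plan 430/507 = 84.8%, Plan Y 792/834 = 95.0% → Plan Y
Overall: the Basic plan 958/1770 = 54.1%, Plan Y 1104/1595 = 69.2% → Plan Y
Neither sweeps: the Basic plan wins 2 of 3 groups, Plan Y wins 1. Plan Y wins overall but not every group — no Simpson reversal.

No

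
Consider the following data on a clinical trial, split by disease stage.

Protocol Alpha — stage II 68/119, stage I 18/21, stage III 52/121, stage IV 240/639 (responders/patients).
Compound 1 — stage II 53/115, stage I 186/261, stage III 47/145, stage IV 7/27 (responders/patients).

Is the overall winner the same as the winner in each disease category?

No

Stage II: Protocol Alpha 68/119 = 57.1%, Compound 1 53/115 = 46.1% → Protocol Alpha
Stage I: Protocol Alpha 18/21 = 85.7%, Compound 1 186/261 = 71.3% → Protocol Alpha
Stage III: Protocol Alpha 52/121 = 43.0%, Compound 1 47/145 = 32.4% → Protocol Alpha
Stage IV: Protocol Alpha 240/639 = 37.6%, Compound 1 7/27 = 25.9% → Protocol Alpha
Overall: Protocol Alpha 378/900 = 42.0%, Compound 1 293/548 = 53.5% → Compound 1
Protocol Alpha wins each disease group but Compound 1 wins overall — the comparison reverses. Protocol Alpha's patients skew toward stage IV, which has a lower base rate.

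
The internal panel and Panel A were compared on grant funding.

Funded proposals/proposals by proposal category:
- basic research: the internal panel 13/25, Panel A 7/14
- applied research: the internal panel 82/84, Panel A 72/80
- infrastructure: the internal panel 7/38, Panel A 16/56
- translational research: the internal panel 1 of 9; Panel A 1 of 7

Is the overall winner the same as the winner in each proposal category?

No

Basic research: the internal panel 13/25 = 52.0%, Panel A 7/14 = 50.0% → the internal panel
Applied research: the internal panel 82/84 = 97.6%, Panel A 72/80 = 90.0% → the internal panel
Infrastructure: the internal panel 7/38 = 18.4%, Panel A 16/56 = 28.6% → Panel A
Translational research: the internal panel 1/9 = 11.1%, Panel A 1/7 = 14.3% → Panel A
Overall: the internal panel 103/156 = 66.0%, Panel A 96/157 = 61.1% → the internal panel
Neither sweeps: the internal panel wins 2 of 4 groups, Panel A wins 2. The internal panel wins overall but not every group — no Simpson reversal.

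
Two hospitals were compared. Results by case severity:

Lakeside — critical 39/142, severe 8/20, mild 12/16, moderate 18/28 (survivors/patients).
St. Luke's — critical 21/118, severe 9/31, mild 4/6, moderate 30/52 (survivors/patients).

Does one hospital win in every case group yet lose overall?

Critical: Lakeside 39/142 = 27.5%, St. Luke's 21/118 = 17.8% → Lakeside
Severe: Lakeside 8/20 = 40.0%, St. Luke's 9/31 = 29.0% → Lakeside
Mild: Lakeside 12/16 = 75.0%, St. Luke's 4/6 = 66.7% → Lakeside
Moderate: Lakeside 18/28 = 64.3%, St. Luke's 30/52 = 57.7% → Lakeside
Overall: Lakeside 77/206 = 37.4%, St. Luke's 64/207 = 30.9% → Lakeside
Lakeside wins overall and in every case group — no reversal.

No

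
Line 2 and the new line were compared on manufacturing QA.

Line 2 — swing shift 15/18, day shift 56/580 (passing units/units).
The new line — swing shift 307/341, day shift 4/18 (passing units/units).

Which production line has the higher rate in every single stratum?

Swing shift: Line 2 15/18 = 83.3%, the new line 307/341 = 90.0% → the new line
Day shift: Line 2 56/580 = 9.7%, the new line 4/18 = 22.2% → the new line
The new line has the higher rate in both groups.

the new line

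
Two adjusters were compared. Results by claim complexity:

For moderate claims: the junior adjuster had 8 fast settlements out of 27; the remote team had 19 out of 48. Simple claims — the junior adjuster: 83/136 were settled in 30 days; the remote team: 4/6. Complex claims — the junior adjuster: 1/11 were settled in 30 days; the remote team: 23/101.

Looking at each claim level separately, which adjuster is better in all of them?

the remote team

Moderate: the junior adjuster 8/27 = 29.6%, the remote team 19/48 = 39.6% → the remote team
Simple: the junior adjuster 83/136 = 61.0%, the remote team 4/6 = 66.7% → the remote team
Complex: the junior adjuster 1/11 = 9.1%, the remote team 23/101 = 22.8% → the remote team
The remote team has the higher rate in all 3 groups.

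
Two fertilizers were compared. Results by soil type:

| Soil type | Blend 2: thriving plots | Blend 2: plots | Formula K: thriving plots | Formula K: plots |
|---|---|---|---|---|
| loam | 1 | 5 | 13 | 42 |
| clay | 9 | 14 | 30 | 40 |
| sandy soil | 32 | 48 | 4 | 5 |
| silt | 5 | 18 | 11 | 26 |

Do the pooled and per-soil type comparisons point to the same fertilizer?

Loam: Blend 2 1/5 = 20.0%, Formula K 13/42 = 31.0% → Formula K
Clay: Blend 2 9/14 = 64.3%, Formula K 30/40 = 75.0% → Formula K
Sandy soil: Blend 2 32/48 = 66.7%, Formula K 4/5 = 80.0% → Formula K
Silt: Blend 2 5/18 = 27.8%, Formula K 11/26 = 42.3% → Formula K
Overall: Blend 2 47/85 = 55.3%, Formula K 58/113 = 51.3% → Blend 2
Formula K wins each soil group but Blend 2 wins overall — the comparison reverses. Formula K's plots skew toward loam, which has a lower base rate.

No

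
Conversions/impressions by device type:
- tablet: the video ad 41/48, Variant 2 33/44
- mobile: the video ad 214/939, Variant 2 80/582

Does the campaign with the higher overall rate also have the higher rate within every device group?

Tablet: the video ad 41/48 = 85.4%, Variant 2 33/44 = 75.0% → the video ad
Mobile: the video ad 214/939 = 22.8%, Variant 2 80/582 = 13.7% → the video ad
Overall: the video ad 255/987 = 25.8%, Variant 2 113/626 = 18.1% → the video ad
The video ad wins overall and in every device group — no reversal.

Yes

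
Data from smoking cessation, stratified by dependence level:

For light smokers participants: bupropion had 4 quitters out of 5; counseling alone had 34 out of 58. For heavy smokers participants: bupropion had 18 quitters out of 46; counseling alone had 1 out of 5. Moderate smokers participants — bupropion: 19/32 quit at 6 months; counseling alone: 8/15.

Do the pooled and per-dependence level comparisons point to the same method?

No

Light smokers: bupropion 4/5 = 80.0%, counseling alone 34/58 = 58.6% → bupropion
Heavy smokers: bupropion 18/46 = 39.1%, counseling alone 1/5 = 20.0% → bupropion
Moderate smokers: bupropion 19/32 = 59.4%, counseling alone 8/15 = 53.3% → bupropion
Overall: bupropion 41/83 = 49.4%, counseling alone 43/78 = 55.1% → counseling alone
Bupropion wins each dependence group but counseling alone wins overall — the comparison reverses. Bupropion's participants skew toward heavy smokers, which has a lower base rate.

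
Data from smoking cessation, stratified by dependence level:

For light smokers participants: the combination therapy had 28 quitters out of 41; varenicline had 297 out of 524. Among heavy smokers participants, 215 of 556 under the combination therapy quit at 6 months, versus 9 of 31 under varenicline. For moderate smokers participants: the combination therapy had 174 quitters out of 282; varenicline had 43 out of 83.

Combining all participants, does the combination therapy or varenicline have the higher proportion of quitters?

Light smokers: the combination therapy 28/41 = 68.3%, varenicline 297/524 = 56.7% → the combination therapy
Heavy smokers: the combination therapy 215/556 = 38.7%, varenicline 9/31 = 29.0% → the combination therapy
Moderate smokers: the combination therapy 174/282 = 61.7%, varenicline 43/83 = 51.8% → the combination therapy
Overall: the combination therapy 417/879 = 47.4%, varenicline 349/638 = 54.7% → varenicline
(The combination therapy wins every dependence group but varenicline wins overall — the combination therapy's participants skew toward the low-rate heavy smokers group.)

varenicline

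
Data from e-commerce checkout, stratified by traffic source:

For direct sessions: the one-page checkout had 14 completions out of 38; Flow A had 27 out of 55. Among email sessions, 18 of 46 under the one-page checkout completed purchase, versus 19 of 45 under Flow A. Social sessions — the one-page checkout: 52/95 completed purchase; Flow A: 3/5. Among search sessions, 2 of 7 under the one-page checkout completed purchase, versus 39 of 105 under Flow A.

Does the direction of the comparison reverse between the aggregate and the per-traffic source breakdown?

Direct: the one-page checkout 14/38 = 36.8%, Flow A 27/55 = 49.1% → Flow A
Email: the one-page checkout 18/46 = 39.1%, Flow A 19/45 = 42.2% → Flow A
Social: the one-page checkout 52/95 = 54.7%, Flow A 3/5 = 60.0% → Flow A
Search: the one-page checkout 2/7 = 28.6%, Flow A 39/105 = 37.1% → Flow A
Overall: the one-page checkout 86/186 = 46.2%, Flow A 88/210 = 41.9% → the one-page checkout
Flow A wins each traffic group but the one-page checkout wins overall — the comparison reverses. Flow A's sessions skew toward search, which has a lower base rate.

Yes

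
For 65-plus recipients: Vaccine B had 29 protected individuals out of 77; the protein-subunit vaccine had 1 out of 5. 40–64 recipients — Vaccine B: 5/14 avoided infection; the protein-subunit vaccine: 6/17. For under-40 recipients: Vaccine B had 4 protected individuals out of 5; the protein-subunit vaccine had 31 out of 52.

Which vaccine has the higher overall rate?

65-plus: Vaccine B 29/77 = 37.7%, the protein-subunit vaccine 1/5 = 20.0% → Vaccine B
40–64: Vaccine B 5/14 = 35.7%, the protein-subunit vaccine 6/17 = 35.3% → Vaccine B
Under-40: Vaccine B 4/5 = 80.0%, the protein-subunit vaccine 31/52 = 59.6% → Vaccine B
Overall: Vaccine B 38/96 = 39.6%, the protein-subunit vaccine 38/74 = 51.4% → the protein-subunit vaccine
(Vaccine B wins every age group but the protein-subunit vaccine wins overall — Vaccine B's recipients skew toward the low-rate 65-plus group.)

the protein-subunit vaccine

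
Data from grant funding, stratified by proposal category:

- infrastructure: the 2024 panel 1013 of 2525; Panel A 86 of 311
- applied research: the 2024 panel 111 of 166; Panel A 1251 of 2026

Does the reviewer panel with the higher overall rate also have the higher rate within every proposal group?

No

Infrastructure: the 2024 panel 1013/2525 = 40.1%, Panel A 86/311 = 27.7% → the 2024 panel
Applied research: the 2024 panel 111/166 = 66.9%, Panel A 1251/2026 = 61.7% → the 2024 panel
Overall: the 2024 panel 1124/2691 = 41.8%, Panel A 1337/2337 = 57.2% → Panel A
The 2024 panel wins each proposal group but Panel A wins overall — the comparison reverses. The 2024 panel's proposals skew toward infrastructure, which has a lower base rate.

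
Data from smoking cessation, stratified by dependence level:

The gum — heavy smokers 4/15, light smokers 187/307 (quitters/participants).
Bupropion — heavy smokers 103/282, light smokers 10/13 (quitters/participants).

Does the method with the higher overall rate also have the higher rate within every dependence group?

Heavy smokers: the gum 4/15 = 26.7%, bupropion 103/282 = 36.5% → bupropion
Light smokers: the gum 187/307 = 60.9%, bupropion 10/13 = 76.9% → bupropion
Overall: the gum 191/322 = 59.3%, bupropion 113/295 = 38.3% → the gum
Bupropion wins each dependence group but the gum wins overall — the comparison reverses. Bupropion's participants skew toward heavy smokers, which has a lower base rate.

No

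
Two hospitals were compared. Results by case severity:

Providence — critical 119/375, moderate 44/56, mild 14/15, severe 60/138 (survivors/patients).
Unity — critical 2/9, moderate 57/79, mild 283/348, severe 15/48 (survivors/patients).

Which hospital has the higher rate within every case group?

Providence

Critical: Providence 119/375 = 31.7%, Unity 2/9 = 22.2% → Providence
Moderate: Providence 44/56 = 78.6%, Unity 57/79 = 72.2% → Providence
Mild: Providence 14/15 = 93.3%, Unity 283/348 = 81.3% → Providence
Severe: Providence 60/138 = 43.5%, Unity 15/48 = 31.2% → Providence
Providence has the higher rate in all 4 groups.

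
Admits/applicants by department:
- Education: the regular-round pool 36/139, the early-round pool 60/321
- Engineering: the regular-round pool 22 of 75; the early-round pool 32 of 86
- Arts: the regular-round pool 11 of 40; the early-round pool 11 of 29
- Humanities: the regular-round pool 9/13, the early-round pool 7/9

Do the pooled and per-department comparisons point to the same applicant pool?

No

Education: the regular-round pool 36/139 = 25.9%, the early-round pool 60/321 = 18.7% → the regular-round pool
Engineering: the regular-round pool 22/75 = 29.3%, the early-round pool 32/86 = 37.2% → the early-round pool
Arts: the regular-round pool 11/40 = 27.5%, the early-round pool 11/29 = 37.9% → the early-round pool
Humanities: the regular-round pool 9/13 = 69.2%, the early-round pool 7/9 = 77.8% → the early-round pool
Overall: the regular-round pool 78/267 = 29.2%, the early-round pool 110/445 = 24.7% → the regular-round pool
Neither sweeps: the regular-round pool wins 1 of 4 groups, the early-round pool wins 3. The regular-round pool wins overall but not every group — no Simpson reversal.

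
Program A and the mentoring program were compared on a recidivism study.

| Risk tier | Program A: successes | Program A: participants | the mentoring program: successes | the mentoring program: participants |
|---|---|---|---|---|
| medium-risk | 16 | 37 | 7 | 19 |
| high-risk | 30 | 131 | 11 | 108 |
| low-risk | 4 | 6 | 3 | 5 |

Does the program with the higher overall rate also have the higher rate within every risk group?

Medium-risk: Program A 16/37 = 43.2%, the mentoring program 7/19 = 36.8% → Program A
High-risk: Program A 30/131 = 22.9%, the mentoring program 11/108 = 10.2% → Program A
Low-risk: Program A 4/6 = 66.7%, the mentoring program 3/5 = 60.0% → Program A
Overall: Program A 50/174 = 28.7%, the mentoring program 21/132 = 15.9% → Program A
Program A wins overall and in every risk group — no reversal.

Yes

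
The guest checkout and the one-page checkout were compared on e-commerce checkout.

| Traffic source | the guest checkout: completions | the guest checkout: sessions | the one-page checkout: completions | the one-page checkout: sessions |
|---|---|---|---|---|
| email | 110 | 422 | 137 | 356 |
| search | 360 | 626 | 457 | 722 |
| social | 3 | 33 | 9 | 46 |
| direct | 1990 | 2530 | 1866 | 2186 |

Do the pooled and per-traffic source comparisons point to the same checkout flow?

Yes

Email: the guest checkout 110/422 = 26.1%, the one-page checkout 137/356 = 38.5% → the one-page checkout
Search: the guest checkout 360/626 = 57.5%, the one-page checkout 457/722 = 63.3% → the one-page checkout
Social: the guest checkout 3/33 = 9.1%, the one-page checkout 9/46 = 19.6% → the one-page checkout
Direct: the guest checkout 1990/2530 = 78.7%, the one-page checkout 1866/2186 = 85.4% → the one-page checkout
Overall: the guest checkout 2463/3611 = 68.2%, the one-page checkout 2469/3310 = 74.6% → the one-page checkout
The one-page checkout wins overall and in every traffic group — no reversal.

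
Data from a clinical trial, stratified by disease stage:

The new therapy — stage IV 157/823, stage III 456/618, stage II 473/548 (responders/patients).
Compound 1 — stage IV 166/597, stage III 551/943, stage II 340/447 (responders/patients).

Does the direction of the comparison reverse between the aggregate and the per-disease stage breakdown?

Stage IV: the new therapy 157/823 = 19.1%, Compound 1 166/597 = 27.8% → Compound 1
Stage III: the new therapy 456/618 = 73.8%, Compound 1 551/943 = 58.4% → the new therapy
Stage II: the new therapy 473/548 = 86.3%, Compound 1 340/447 = 76.1% → the new therapy
Overall: the new therapy 1086/1989 = 54.6%, Compound 1 1057/1987 = 53.2% → the new therapy
Neither sweeps: the new therapy wins 2 of 3 groups, Compound 1 wins 1. The new therapy wins overall but not every group — no Simpson reversal.

No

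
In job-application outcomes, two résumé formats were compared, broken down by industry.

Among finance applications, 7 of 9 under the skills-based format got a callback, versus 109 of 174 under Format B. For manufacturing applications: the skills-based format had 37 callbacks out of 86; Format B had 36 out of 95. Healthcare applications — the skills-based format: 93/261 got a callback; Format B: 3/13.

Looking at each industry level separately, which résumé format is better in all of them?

the skills-based format

Finance: the skills-based format 7/9 = 77.8%, Format B 109/174 = 62.6% → the skills-based format
Manufacturing: the skills-based format 37/86 = 43.0%, Format B 36/95 = 37.9% → the skills-based format
Healthcare: the skills-based format 93/261 = 35.6%, Format B 3/13 = 23.1% → the skills-based format
The skills-based format has the higher rate in all 3 groups.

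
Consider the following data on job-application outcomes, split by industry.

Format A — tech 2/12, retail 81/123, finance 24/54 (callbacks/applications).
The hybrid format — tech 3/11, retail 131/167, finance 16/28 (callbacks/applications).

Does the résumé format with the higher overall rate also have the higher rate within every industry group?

Yes

Tech: Format A 2/12 = 16.7%, the hybrid format 3/11 = 27.3% → the hybrid format
Retail: Format A 81/123 = 65.9%, the hybrid format 131/167 = 78.4% → the hybrid format
Finance: Format A 24/54 = 44.4%, the hybrid format 16/28 = 57.1% → the hybrid format
Overall: Format A 107/189 = 56.6%, the hybrid format 150/206 = 72.8% → the hybrid format
The hybrid format wins overall and in every industry group — no reversal.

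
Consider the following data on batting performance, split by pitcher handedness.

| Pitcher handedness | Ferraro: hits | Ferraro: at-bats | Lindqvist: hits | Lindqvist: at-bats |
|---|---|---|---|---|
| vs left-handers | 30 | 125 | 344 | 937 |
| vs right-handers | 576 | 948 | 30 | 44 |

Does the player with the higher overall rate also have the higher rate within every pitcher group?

Vs left-handers: Ferraro 30/125 = 24.0%, Lindqvist 344/937 = 36.7% → Lindqvist
Vs right-handers: Ferraro 576/948 = 60.8%, Lindqvist 30/44 = 68.2% → Lindqvist
Overall: Ferraro 606/1073 = 56.5%, Lindqvist 374/981 = 38.1% → Ferraro
Lindqvist wins each pitcher group but Ferraro wins overall — the comparison reverses. Lindqvist's at-bats skew toward vs left-handers, which has a lower base rate.

No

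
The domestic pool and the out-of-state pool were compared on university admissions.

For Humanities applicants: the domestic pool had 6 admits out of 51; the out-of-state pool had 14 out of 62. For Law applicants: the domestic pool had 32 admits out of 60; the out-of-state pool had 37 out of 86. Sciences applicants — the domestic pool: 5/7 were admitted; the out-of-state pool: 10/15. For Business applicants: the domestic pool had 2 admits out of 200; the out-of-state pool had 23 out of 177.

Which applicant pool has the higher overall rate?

Humanities: the domestic pool 6/51 = 11.8%, the out-of-state pool 14/62 = 22.6% → the out-of-state pool
Law: the domestic pool 32/60 = 53.3%, the out-of-state pool 37/86 = 43.0% → the domestic pool
Sciences: the domestic pool 5/7 = 71.4%, the out-of-state pool 10/15 = 66.7% → the domestic pool
Business: the domestic pool 2/200 = 1.0%, the out-of-state pool 23/177 = 13.0% → the out-of-state pool
Overall: the domestic pool 45/318 = 14.2%, the out-of-state pool 84/340 = 24.7% → the out-of-state pool
(Neither sweeps every department group, but the out-of-state pool has the higher pooled rate.)

the out-of-state pool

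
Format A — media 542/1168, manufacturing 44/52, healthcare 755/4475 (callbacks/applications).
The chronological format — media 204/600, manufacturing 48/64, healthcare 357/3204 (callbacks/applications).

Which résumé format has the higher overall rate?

Format A

Media: Format A 542/1168 = 46.4%, the chronological format 204/600 = 34.0% → Format A
Manufacturing: Format A 44/52 = 84.6%, the chronological format 48/64 = 75.0% → Format A
Healthcare: Format A 755/4475 = 16.9%, the chronological format 357/3204 = 11.1% → Format A
Overall: Format A 1341/5695 = 23.5%, the chronological format 609/3868 = 15.7% → Format A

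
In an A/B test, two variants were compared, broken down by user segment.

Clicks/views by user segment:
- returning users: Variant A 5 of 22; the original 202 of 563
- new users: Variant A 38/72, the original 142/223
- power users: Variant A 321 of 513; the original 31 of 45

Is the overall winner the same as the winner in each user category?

No

Returning users: Variant A 5/22 = 22.7%, the original 202/563 = 35.9% → the original
New users: Variant A 38/72 = 52.8%, the original 142/223 = 63.7% → the original
Power users: Variant A 321/513 = 62.6%, the original 31/45 = 68.9% → the original
Overall: Variant A 364/607 = 60.0%, the original 375/831 = 45.1% → Variant A
The original wins each user group but Variant A wins overall — the comparison reverses. The original's views skew toward returning users, which has a lower base rate.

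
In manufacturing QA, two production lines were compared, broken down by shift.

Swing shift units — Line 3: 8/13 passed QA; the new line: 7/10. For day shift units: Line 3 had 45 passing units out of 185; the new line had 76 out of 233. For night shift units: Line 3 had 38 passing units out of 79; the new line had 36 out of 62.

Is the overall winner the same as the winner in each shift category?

Yes

Swing shift: Line 3 8/13 = 61.5%, the new line 7/10 = 70.0% → the new line
Day shift: Line 3 45/185 = 24.3%, the new line 76/233 = 32.6% → the new line
Night shift: Line 3 38/79 = 48.1%, the new line 36/62 = 58.1% → the new line
Overall: Line 3 91/277 = 32.9%, the new line 119/305 = 39.0% → the new line
The new line wins overall and in every shift group — no reversal.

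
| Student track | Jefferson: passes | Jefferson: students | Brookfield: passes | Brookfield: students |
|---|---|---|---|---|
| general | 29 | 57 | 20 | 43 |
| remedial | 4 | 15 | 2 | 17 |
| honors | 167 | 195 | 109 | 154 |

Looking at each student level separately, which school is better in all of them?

General: Jefferson 29/57 = 50.9%, Brookfield 20/43 = 46.5% → Jefferson
Remedial: Jefferson 4/15 = 26.7%, Brookfield 2/17 = 11.8% → Jefferson
Honors: Jefferson 167/195 = 85.6%, Brookfield 109/154 = 70.8% → Jefferson
Jefferson has the higher rate in all 3 groups.

Jefferson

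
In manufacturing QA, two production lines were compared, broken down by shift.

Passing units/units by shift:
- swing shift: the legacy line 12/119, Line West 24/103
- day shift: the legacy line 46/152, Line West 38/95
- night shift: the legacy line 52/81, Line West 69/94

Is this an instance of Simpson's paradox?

No

Swing shift: the legacy line 12/119 = 10.1%, Line West 24/103 = 23.3% → Line West
Day shift: the legacy line 46/152 = 30.3%, Line West 38/95 = 40.0% → Line West
Night shift: the legacy line 52/81 = 64.2%, Line West 69/94 = 73.4% → Line West
Overall: the legacy line 110/352 = 31.2%, Line West 131/292 = 44.9% → Line West
Line West wins overall and in every shift group — no reversal.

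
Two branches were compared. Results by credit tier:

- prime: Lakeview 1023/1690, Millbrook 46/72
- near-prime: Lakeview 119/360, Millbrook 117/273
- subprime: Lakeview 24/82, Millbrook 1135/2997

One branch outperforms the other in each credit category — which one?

Millbrook

Prime: Lakeview 1023/1690 = 60.5%, Millbrook 46/72 = 63.9% → Millbrook
Near-prime: Lakeview 119/360 = 33.1%, Millbrook 117/273 = 42.9% → Millbrook
Subprime: Lakeview 24/82 = 29.3%, Millbrook 1135/2997 = 37.9% → Millbrook
Millbrook has the higher rate in all 3 groups.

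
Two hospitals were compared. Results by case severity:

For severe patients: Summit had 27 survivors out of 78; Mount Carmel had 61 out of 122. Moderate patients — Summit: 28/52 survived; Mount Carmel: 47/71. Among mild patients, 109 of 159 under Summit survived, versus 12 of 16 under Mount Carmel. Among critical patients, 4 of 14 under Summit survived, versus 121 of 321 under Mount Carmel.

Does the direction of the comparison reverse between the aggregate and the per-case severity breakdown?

Yes

Severe: Summit 27/78 = 34.6%, Mount Carmel 61/122 = 50.0% → Mount Carmel
Moderate: Summit 28/52 = 53.8%, Mount Carmel 47/71 = 66.2% → Mount Carmel
Mild: Summit 109/159 = 68.6%, Mount Carmel 12/16 = 75.0% → Mount Carmel
Critical: Summit 4/14 = 28.6%, Mount Carmel 121/321 = 37.7% → Mount Carmel
Overall: Summit 168/303 = 55.4%, Mount Carmel 241/530 = 45.5% → Summit
Mount Carmel wins each case group but Summit wins overall — the comparison reverses. Mount Carmel's patients skew toward critical, which has a lower base rate.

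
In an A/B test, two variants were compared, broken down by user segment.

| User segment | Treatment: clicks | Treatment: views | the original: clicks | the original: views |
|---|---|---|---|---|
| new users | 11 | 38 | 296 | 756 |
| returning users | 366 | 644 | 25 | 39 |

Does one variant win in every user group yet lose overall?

Yes

New users: Treatment 11/38 = 28.9%, the original 296/756 = 39.2% → the original
Returning users: Treatment 366/644 = 56.8%, the original 25/39 = 64.1% → the original
Overall: Treatment 377/682 = 55.3%, the original 321/795 = 40.4% → Treatment
The original wins each user group but Treatment wins overall — the comparison reverses. The original's views skew toward new users, which has a lower base rate.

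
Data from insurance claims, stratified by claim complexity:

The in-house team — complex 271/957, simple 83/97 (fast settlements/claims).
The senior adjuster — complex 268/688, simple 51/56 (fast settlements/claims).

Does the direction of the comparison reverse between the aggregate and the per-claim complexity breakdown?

No

Complex: the in-house team 271/957 = 28.3%, the senior adjuster 268/688 = 39.0% → the senior adjuster
Simple: the in-house team 83/97 = 85.6%, the senior adjuster 51/56 = 91.1% → the senior adjuster
Overall: the in-house team 354/1054 = 33.6%, the senior adjuster 319/744 = 42.9% → the senior adjuster
The senior adjuster wins overall and in every claim group — no reversal.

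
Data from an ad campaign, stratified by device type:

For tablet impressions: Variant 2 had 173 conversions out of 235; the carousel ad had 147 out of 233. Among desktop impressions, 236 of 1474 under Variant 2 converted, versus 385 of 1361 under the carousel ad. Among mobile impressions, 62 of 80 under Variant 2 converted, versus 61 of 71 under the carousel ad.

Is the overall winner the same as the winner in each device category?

No

Tablet: Variant 2 173/235 = 73.6%, the carousel ad 147/233 = 63.1% → Variant 2
Desktop: Variant 2 236/1474 = 16.0%, the carousel ad 385/1361 = 28.3% → the carousel ad
Mobile: Variant 2 62/80 = 77.5%, the carousel ad 61/71 = 85.9% → the carousel ad
Overall: Variant 2 471/1789 = 26.3%, the carousel ad 593/1665 = 35.6% → the carousel ad
Neither sweeps: Variant 2 wins 1 of 3 groups, the carousel ad wins 2. The carousel ad wins overall but not every group — no Simpson reversal.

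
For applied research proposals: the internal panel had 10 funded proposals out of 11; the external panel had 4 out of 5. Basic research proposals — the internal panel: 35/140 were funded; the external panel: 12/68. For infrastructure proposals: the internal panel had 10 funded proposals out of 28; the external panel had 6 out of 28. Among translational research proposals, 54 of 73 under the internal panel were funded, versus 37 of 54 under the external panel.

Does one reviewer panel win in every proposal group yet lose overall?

No

Applied research: the internal panel 10/11 = 90.9%, the external panel 4/5 = 80.0% → the internal panel
Basic research: the internal panel 35/140 = 25.0%, the external panel 12/68 = 17.6% → the internal panel
Infrastructure: the internal panel 10/28 = 35.7%, the external panel 6/28 = 21.4% → the internal panel
Translational research: the internal panel 54/73 = 74.0%, the external panel 37/54 = 68.5% → the internal panel
Overall: the internal panel 109/252 = 43.3%, the external panel 59/155 = 38.1% → the internal panel
The internal panel wins overall and in every proposal group — no reversal.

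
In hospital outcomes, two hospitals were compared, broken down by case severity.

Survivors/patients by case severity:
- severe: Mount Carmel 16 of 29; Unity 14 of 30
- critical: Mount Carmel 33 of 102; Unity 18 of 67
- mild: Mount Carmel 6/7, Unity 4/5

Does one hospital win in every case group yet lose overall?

No

Severe: Mount Carmel 16/29 = 55.2%, Unity 14/30 = 46.7% → Mount Carmel
Critical: Mount Carmel 33/102 = 32.4%, Unity 18/67 = 26.9% → Mount Carmel
Mild: Mount Carmel 6/7 = 85.7%, Unity 4/5 = 80.0% → Mount Carmel
Overall: Mount Carmel 55/138 = 39.9%, Unity 36/102 = 35.3% → Mount Carmel
Mount Carmel wins overall and in every case group — no reversal.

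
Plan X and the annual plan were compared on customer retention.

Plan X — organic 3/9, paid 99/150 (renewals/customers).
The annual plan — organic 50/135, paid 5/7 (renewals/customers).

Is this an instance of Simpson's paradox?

Yes

Organic: Plan X 3/9 = 33.3%, the annual plan 50/135 = 37.0% → the annual plan
Paid: Plan X 99/150 = 66.0%, the annual plan 5/7 = 71.4% → the annual plan
Overall: Plan X 102/159 = 64.2%, the annual plan 55/142 = 38.7% → Plan X
The annual plan wins each signup group but Plan X wins overall — the comparison reverses. The annual plan's customers skew toward organic, which has a lower base rate.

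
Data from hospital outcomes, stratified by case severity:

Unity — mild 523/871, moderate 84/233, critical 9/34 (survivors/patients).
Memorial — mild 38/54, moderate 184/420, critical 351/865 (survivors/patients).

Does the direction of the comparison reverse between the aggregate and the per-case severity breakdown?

Yes

Mild: Unity 523/871 = 60.0%, Memorial 38/54 = 70.4% → Memorial
Moderate: Unity 84/233 = 36.1%, Memorial 184/420 = 43.8% → Memorial
Critical: Unity 9/34 = 26.5%, Memorial 351/865 = 40.6% → Memorial
Overall: Unity 616/1138 = 54.1%, Memorial 573/1339 = 42.8% → Unity
Memorial wins each case group but Unity wins overall — the comparison reverses. Memorial's patients skew toward critical, which has a lower base rate.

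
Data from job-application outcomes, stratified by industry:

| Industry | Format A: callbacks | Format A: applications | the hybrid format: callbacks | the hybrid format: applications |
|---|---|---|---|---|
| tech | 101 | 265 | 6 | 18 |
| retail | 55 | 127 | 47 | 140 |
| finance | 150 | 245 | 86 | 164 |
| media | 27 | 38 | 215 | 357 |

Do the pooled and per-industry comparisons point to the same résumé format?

Tech: Format A 101/265 = 38.1%, the hybrid format 6/18 = 33.3% → Format A
Retail: Format A 55/127 = 43.3%, the hybrid format 47/140 = 33.6% → Format A
Finance: Format A 150/245 = 61.2%, the hybrid format 86/164 = 52.4% → Format A
Media: Format A 27/38 = 71.1%, the hybrid format 215/357 = 60.2% → Format A
Overall: Format A 333/675 = 49.3%, the hybrid format 354/679 = 52.1% → the hybrid format
Format A wins each industry group but the hybrid format wins overall — the comparison reverses. Format A's applications skew toward tech, which has a lower base rate.

No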